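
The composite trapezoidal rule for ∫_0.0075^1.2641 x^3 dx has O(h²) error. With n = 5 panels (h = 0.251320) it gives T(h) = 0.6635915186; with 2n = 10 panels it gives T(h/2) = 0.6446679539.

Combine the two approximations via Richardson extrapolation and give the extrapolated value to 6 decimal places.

0.638360

The method has order 2: 2^2 = 4.
4*0.6446679539 = 2.5786718156; 2.5786718156 − 0.6635915186 = 1.9150802970
Extrapolated: 1.9150802970 / 3 = 0.6383600990
Gap between inputs: 1.892e-02; correction applied: −0.0063078549.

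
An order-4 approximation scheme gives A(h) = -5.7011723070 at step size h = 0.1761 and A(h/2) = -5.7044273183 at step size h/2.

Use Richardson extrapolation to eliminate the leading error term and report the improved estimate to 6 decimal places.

With r = 4 the leading error scales as h^4, so the weight is 2^4 = 16.
16·(-5.7044273183) − (-5.7011723070) = -85.5696647858
Denominator 16 − 1 = 15.
So the Richardson estimate is -5.7046443191.

-5.704644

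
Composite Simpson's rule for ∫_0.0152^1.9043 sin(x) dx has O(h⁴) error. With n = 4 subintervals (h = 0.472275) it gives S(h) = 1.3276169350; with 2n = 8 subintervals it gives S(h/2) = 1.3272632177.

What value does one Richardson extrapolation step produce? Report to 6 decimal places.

r = 4: numerator weight 16, denominator 15.
Numerator 16 × A(h/2) − A(h) = 16 × 1.3272632177 − 1.3276169350 = 19.9085945482
Divide by 2^4 − 1 = 15.
(16 × 1.3272632177 − 1.3276169350)/(16 − 1) = 1.3272396365

1.327240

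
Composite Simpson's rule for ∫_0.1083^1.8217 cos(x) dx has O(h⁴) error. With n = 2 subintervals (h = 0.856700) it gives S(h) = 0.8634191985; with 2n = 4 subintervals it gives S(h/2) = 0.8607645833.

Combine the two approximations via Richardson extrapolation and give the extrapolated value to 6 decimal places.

0.860588

r = 4: numerator weight 16, denominator 15.
16 × 0.8607645833 = 13.7722333328; subtract 0.8634191985 → 12.9088141343
Divide by 2^4 − 1 = 15.
So the Richardson estimate is 0.8605876090.
Shift from A(h/2): −0.0001769743.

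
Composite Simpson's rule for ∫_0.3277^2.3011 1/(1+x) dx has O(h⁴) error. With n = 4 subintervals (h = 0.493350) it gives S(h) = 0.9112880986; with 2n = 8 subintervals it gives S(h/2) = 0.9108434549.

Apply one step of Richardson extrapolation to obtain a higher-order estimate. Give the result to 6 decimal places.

0.910814

r = 4, so 2^r = 16.
16×0.9108434549 = 14.5734952784; subtract 0.9112880986 → 13.6622071798
13.6622071798 ÷ 15 = 0.9108138120
Correction |R − A(h/2)| = 2.964e-05; gap |A(h/2) − A(h)| = 4.446e-04.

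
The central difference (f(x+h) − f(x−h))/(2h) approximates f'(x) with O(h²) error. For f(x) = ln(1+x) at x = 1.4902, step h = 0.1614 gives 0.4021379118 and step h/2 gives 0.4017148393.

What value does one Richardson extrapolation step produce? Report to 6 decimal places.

0.401574

Order 2 gives 2^r = 4 and 2^r − 1 = 3.
Numerator 4*A(h/2) − A(h) = 4*0.4017148393 − 0.4021379118 = 1.2047214454
Divide by 2^2 − 1 = 3.
R = 1.2047214454/3 = 0.4015738151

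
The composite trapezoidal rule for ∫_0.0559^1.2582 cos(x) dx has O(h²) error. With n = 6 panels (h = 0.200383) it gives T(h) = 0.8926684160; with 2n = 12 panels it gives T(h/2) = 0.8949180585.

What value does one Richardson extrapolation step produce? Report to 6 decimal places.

0.895668

With r = 2 the leading error scales as h^2, so the weight is 2^2 = 4.
Difference of the inputs: 0.8949180585 − 0.8926684160 = 0.0022496425
Divide by 2^2 − 1 = 3: 0.0022496425/3 = 0.0007498808
R = A(h/2) + (A(h/2) − A(h))/3 = 0.8949180585 + 0.0007498808 = 0.8956679393
Correction |R − A(h/2)| = 7.499e-04; gap |A(h/2) − A(h)| = 2.250e-03.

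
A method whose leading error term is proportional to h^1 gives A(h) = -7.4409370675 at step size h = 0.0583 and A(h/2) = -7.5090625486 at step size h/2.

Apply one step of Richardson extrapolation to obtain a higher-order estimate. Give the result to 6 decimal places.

Error is O(h^1); halving h shrinks it by 2^1 = 2.
Numerator 2×A(h/2) − A(h) = 2×(-7.5090625486) − (-7.4409370675) = -7.5771880297
Divide by 2^1 − 1 = 1.
So the Richardson estimate is -7.5771880297.

-7.577188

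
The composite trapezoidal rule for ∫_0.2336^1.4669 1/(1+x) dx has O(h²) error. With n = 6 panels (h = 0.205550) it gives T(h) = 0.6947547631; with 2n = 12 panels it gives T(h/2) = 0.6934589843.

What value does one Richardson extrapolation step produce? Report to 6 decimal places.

Method order is 2; weight 2^2 = 4.
4·0.6934589843 = 2.7738359372; 2.7738359372 − 0.6947547631 = 2.0790811741
Denominator 4 − 1 = 3.
2.0790811741 ÷ 3 = 0.6930270580
Shift from A(h/2): −0.0004319263.

0.693027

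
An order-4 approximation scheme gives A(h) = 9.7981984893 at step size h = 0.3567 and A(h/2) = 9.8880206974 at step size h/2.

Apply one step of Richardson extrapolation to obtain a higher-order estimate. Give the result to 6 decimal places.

The method has order 4: 2^4 = 16.
A(h/2) − A(h) = 9.8880206974 − 9.7981984893 = 0.0898222081
Correction (A(h/2) − A(h))/(16 − 1) = 0.0898222081/15 = 0.0059881472
R = A(h/2) + (A(h/2) − A(h))/15 = 9.8880206974 + 0.0059881472 = 9.8940088446
Shift from A(h/2): +0.0059881472.

9.894009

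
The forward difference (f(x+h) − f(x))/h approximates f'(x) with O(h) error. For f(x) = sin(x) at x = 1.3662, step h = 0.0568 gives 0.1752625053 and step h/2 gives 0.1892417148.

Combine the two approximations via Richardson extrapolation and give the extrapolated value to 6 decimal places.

r = 1, so 2^r = 2.
2*0.1892417148 = 0.3784834296; 0.3784834296 − 0.1752625053 = 0.2032209243
Denominator 2 − 1 = 1.
0.2032209243 ÷ 1 = 0.2032209243

0.203221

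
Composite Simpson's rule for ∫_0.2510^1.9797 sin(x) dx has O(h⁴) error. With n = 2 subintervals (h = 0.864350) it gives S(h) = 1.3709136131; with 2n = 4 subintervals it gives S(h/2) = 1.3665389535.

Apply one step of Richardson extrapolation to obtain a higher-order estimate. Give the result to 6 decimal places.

Error is O(h^4); halving h shrinks it by 2^4 = 16.
Top: 16(1.3665389535) − (1.3709136131) = 20.4937096429
Extrapolated: 20.4937096429 / 15 = 1.3662473095
Gap between inputs: 4.375e-03; correction applied: −0.0002916440.

1.366247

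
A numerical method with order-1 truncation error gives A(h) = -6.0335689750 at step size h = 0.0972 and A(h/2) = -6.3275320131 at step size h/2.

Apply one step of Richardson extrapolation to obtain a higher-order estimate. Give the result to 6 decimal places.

-6.621495

r = 1: numerator weight 2, denominator 1.
Difference of the inputs: -6.3275320131 − (-6.0335689750) = -0.2939630381
Divide by 2^1 − 1 = 1: (-0.2939630381)/1 = -0.2939630381
R = A(h/2) + (A(h/2) − A(h))/1 = -6.3275320131 − 0.2939630381 = -6.6214950512
Correction |R − A(h/2)| = 2.940e-01; gap |A(h/2) − A(h)| = 2.940e-01.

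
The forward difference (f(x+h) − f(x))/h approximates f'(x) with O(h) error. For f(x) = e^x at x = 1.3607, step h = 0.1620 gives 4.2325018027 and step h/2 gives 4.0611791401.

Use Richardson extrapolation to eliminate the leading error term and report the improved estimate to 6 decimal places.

3.889856

r = 1, so 2^r = 2.
Difference of the inputs: 4.0611791401 − 4.2325018027 = -0.1713226626
Divide by 2^1 − 1 = 1: (-0.1713226626)/1 = -0.1713226626
R = A(h/2) + (A(h/2) − A(h))/1 = 4.0611791401 − 0.1713226626 = 3.8898564775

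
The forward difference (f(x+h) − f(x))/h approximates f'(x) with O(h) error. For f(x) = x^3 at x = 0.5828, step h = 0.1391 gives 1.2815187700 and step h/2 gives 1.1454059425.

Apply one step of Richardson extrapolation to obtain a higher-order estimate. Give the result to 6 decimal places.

1.009293

With r = 1 the leading error scales as h^1, so the weight is 2^1 = 2.
Difference of the inputs: 1.1454059425 − 1.2815187700 = -0.1361128275
Correction (A(h/2) − A(h))/(2 − 1) = (-0.1361128275)/1 = -0.1361128275
R = A(h/2) + (A(h/2) − A(h))/1 = 1.1454059425 − 0.1361128275 = 1.0092931150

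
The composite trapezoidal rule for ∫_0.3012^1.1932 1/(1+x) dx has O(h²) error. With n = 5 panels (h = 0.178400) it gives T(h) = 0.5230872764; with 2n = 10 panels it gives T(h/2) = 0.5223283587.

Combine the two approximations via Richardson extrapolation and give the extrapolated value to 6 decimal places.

0.522075

With r = 2 the leading error scales as h^2, so the weight is 2^2 = 4.
Top: 4(0.5223283587) − (0.5230872764) = 1.5662261584
Denominator 4 − 1 = 3.
R = 1.5662261584/3 = 0.5220753861
Shift from A(h/2): −0.0002529726.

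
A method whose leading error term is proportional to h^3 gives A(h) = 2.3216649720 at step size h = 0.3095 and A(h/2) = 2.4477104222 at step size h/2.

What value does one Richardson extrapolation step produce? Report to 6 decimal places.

Method order is 3; weight 2^3 = 8.
8×2.4477104222 = 19.5816833776; subtract 2.3216649720 → 17.2600184056
Denominator 8 − 1 = 7.
Extrapolated: 17.2600184056 / 7 = 2.4657169151
Shift from A(h/2): +0.0180064929.

2.465717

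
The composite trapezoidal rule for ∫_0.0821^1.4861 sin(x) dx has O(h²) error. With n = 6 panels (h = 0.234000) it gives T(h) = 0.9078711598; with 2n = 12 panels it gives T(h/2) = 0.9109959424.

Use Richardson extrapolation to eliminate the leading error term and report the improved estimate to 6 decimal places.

r = 2: numerator weight 4, denominator 3.
4 × 0.9109959424 = 3.6439837696; 3.6439837696 − 0.9078711598 = 2.7361126098
Divide by 2^2 − 1 = 3.
Result: 0.9120375366
Correction |R − A(h/2)| = 1.042e-03; gap |A(h/2) − A(h)| = 3.125e-03.

0.912038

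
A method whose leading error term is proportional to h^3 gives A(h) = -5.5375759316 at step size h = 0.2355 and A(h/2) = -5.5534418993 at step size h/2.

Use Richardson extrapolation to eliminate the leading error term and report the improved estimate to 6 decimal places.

The method has order 3: 2^3 = 8.
8 × (-5.5534418993) − (-5.5375759316) = -38.8899592628
Divide by 2^3 − 1 = 7.
(-38.8899592628) ÷ 7 = -5.5557084661

-5.555708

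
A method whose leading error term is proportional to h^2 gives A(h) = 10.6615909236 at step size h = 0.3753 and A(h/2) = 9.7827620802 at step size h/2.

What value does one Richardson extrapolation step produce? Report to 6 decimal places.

9.489819

Error is O(h^2); halving h shrinks it by 2^2 = 4.
Weighted: 39.1310483208 − 10.6615909236 = 28.4694573972
Divide by 2^2 − 1 = 3.
Extrapolated: 28.4694573972 / 3 = 9.4898191324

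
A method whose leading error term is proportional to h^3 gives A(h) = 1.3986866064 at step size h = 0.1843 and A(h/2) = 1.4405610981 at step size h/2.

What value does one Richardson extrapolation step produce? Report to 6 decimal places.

Error is O(h^3); halving h shrinks it by 2^3 = 8.
Weighted: 11.5244887848 − 1.3986866064 = 10.1258021784
(8 × 1.4405610981 − 1.3986866064)/(8 − 1) = 1.4465431683

1.446543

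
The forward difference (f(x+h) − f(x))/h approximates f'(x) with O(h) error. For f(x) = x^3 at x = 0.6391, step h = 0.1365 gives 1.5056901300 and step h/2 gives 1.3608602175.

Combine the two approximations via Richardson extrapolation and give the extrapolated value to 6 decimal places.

1.216030

Error is O(h^1); halving h shrinks it by 2^1 = 2.
2 × 1.3608602175 = 2.7217204350; 2.7217204350 − 1.5056901300 = 1.2160303050
1.2160303050 ÷ 1 = 1.2160303050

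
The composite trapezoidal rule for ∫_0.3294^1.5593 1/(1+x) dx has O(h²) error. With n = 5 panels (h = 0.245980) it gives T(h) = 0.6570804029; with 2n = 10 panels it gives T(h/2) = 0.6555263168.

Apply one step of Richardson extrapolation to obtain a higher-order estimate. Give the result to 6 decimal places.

0.655008

The method has order 2: 2^2 = 4.
4×0.6555263168 − 0.6570804029 = 1.9650248643
Denominator 4 − 1 = 3.
1.9650248643 ÷ 3 = 0.6550082881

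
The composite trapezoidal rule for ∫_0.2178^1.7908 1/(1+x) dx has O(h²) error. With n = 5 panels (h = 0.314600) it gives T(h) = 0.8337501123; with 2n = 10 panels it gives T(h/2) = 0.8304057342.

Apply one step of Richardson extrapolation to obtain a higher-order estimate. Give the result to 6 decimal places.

The method has order 2: 2^2 = 4.
2^2×A(h/2) = 3.3216229368; minus A(h) gives 2.4878728245.
Denominator 4 − 1 = 3.
2.4878728245 ÷ 3 = 0.8292909415
Shift from A(h/2): −0.0011147927.

0.829291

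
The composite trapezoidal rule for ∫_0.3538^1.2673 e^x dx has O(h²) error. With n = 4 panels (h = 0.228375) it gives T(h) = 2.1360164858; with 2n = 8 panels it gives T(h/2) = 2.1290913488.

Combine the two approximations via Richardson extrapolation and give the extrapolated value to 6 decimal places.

2.126783

Method order is 2; weight 2^2 = 4.
Difference of the inputs: 2.1290913488 − 2.1360164858 = -0.0069251370
Correction (A(h/2) − A(h))/(4 − 1) = (-0.0069251370)/3 = -0.0023083790
R = 2.1290913488 − 0.0023083790 = 2.1267829698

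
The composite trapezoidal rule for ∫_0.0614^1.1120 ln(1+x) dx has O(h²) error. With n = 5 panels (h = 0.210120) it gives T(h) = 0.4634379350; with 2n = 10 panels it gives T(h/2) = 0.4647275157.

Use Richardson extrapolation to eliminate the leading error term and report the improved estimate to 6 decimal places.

Error is O(h^2); halving h shrinks it by 2^2 = 4.
2^2*A(h/2) = 1.8589100628; minus A(h) gives 1.3954721278.
Divide by 2^2 − 1 = 3.
(4*0.4647275157 − 0.4634379350)/(4 − 1) = 0.4651573759
Gap between inputs: 1.290e-03; correction applied: +0.0004298602.

0.465157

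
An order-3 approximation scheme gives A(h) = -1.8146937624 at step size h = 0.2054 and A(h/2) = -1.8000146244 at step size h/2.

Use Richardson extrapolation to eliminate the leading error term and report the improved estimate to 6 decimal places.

Order 3 gives 2^r = 8 and 2^r − 1 = 7.
Difference of the inputs: -1.8000146244 − (-1.8146937624) = 0.0146791380
Divide by 2^3 − 1 = 7: 0.0146791380/7 = 0.0020970197
R = -1.8000146244 + 0.0020970197 = -1.7979176047
Gap between inputs: 1.468e-02; correction applied: +0.0020970197.

-1.797918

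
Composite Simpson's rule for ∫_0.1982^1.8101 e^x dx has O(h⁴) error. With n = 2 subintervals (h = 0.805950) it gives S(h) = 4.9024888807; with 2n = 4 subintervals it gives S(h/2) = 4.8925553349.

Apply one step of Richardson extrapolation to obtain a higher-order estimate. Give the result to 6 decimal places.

r = 4, so 2^r = 16.
Numerator 16×A(h/2) − A(h) = 16×4.8925553349 − 4.9024888807 = 73.3783964777
(16×4.8925553349 − 4.9024888807)/(16 − 1) = 4.8918930985

4.891893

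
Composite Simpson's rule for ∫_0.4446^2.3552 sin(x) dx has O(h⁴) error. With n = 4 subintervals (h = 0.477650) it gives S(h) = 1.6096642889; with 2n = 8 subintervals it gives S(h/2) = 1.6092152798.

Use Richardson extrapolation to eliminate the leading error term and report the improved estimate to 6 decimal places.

1.609185

r = 4, so 2^r = 16.
Numerator 16·A(h/2) − A(h) = 16·1.6092152798 − 1.6096642889 = 24.1377801879
Divide by 2^4 − 1 = 15.
R = 24.1377801879/15 = 1.6091853459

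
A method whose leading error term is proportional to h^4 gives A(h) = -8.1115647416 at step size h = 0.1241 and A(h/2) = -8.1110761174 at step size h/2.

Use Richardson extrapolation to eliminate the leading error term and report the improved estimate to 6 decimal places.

-8.111044

With r = 4 the leading error scales as h^4, so the weight is 2^4 = 16.
16 × (-8.1110761174) − (-8.1115647416) = -121.6656531368
Divide by 2^4 − 1 = 15.
(-121.6656531368) ÷ 15 = -8.1110435425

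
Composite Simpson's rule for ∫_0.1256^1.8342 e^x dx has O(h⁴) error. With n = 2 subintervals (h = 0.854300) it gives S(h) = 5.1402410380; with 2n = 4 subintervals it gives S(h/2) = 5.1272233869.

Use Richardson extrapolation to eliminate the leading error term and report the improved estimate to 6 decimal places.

Error is O(h^4); halving h shrinks it by 2^4 = 16.
2^4 × A(h/2) = 82.0355741904; minus A(h) gives 76.8953331524.
Divide by 2^4 − 1 = 15.
76.8953331524 ÷ 15 = 5.1263555435
Shift from A(h/2): −0.0008678434.

5.126356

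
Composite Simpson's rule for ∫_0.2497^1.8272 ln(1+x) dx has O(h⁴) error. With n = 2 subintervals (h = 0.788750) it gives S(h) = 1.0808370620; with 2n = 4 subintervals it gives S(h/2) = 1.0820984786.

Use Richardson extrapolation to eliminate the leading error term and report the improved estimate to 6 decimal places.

1.082183

Method order is 4; weight 2^4 = 16.
Weighted: 17.3135756576 − 1.0808370620 = 16.2327385956
Extrapolated: 16.2327385956 / 15 = 1.0821825730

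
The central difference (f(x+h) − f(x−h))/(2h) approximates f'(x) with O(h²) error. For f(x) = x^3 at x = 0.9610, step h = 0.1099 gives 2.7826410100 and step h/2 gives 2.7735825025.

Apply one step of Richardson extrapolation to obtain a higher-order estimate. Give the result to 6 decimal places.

Order 2 gives 2^r = 4 and 2^r − 1 = 3.
Numerator 4×A(h/2) − A(h) = 4×2.7735825025 − 2.7826410100 = 8.3116890000
Denominator 4 − 1 = 3.
Result: 2.7705630000

2.770563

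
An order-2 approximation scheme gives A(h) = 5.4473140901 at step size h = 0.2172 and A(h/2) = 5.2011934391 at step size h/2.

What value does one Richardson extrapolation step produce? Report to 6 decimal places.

5.119153

Method order is 2; weight 2^2 = 4.
A(h/2) − A(h) = 5.2011934391 − 5.4473140901 = -0.2461206510
Correction (A(h/2) − A(h))/(4 − 1) = (-0.2461206510)/3 = -0.0820402170
R = 5.2011934391 − 0.0820402170 = 5.1191532221
Gap between inputs: 2.461e-01; correction applied: −0.0820402170.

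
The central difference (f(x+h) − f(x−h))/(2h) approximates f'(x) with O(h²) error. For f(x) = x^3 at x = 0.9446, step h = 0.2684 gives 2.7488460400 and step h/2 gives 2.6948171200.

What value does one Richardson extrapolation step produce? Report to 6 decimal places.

2.676807

Order 2 gives 2^r = 4 and 2^r − 1 = 3.
2^2 × A(h/2) = 10.7792684800; minus A(h) gives 8.0304224400.
Extrapolated: 8.0304224400 / 3 = 2.6768074800
Shift from A(h/2): −0.0180096400.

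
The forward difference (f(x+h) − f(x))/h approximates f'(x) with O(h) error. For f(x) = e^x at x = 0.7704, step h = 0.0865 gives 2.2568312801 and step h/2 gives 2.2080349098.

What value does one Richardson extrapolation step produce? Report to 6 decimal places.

2.159239

r = 1, so 2^r = 2.
2*2.2080349098 = 4.4160698196; subtract 2.2568312801 → 2.1592385395
Divide by 2^1 − 1 = 1.
(2*2.2080349098 − 2.2568312801)/(2 − 1) = 2.1592385395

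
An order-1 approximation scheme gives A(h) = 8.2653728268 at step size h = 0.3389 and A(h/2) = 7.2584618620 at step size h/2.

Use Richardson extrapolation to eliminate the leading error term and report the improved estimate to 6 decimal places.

r = 1: numerator weight 2, denominator 1.
2*7.2584618620 = 14.5169237240; subtract 8.2653728268 → 6.2515508972
(2*7.2584618620 − 8.2653728268)/(2 − 1) = 6.2515508972

6.251551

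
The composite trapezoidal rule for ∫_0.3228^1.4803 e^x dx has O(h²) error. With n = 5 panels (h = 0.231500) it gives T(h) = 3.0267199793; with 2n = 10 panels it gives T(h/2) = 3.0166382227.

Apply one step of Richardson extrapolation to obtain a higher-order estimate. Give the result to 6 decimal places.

3.013278

The method has order 2: 2^2 = 4.
2^2 × A(h/2) = 12.0665528908; minus A(h) gives 9.0398329115.
Denominator 4 − 1 = 3.
Extrapolated: 9.0398329115 / 3 = 3.0132776372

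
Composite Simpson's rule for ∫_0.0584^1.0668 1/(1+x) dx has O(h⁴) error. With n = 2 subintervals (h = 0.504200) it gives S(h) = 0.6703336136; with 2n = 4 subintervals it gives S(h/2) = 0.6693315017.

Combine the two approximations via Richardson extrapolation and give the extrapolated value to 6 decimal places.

The method has order 4: 2^4 = 16.
2^4 × A(h/2) = 10.7093040272; minus A(h) gives 10.0389704136.
10.0389704136 ÷ 15 = 0.6692646942
Gap between inputs: 1.002e-03; correction applied: −0.0000668075.

0.669265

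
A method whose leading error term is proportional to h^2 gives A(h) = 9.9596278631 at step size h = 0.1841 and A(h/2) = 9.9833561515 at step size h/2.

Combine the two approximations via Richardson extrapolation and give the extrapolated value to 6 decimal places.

r = 2, so 2^r = 4.
4×9.9833561515 = 39.9334246060; subtract 9.9596278631 → 29.9737967429
R = 29.9737967429/3 = 9.9912655810
Shift from A(h/2): +0.0079094295.

9.991266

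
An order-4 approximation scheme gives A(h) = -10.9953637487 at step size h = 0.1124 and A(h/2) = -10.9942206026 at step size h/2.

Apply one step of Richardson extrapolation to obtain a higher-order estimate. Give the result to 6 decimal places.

-10.994144

Method order is 4; weight 2^4 = 16.
Top: 16(-10.9942206026) − (-10.9953637487) = -164.9121658929
Divide by 2^4 − 1 = 15.
R = (-164.9121658929)/15 = -10.9941443929
Shift from A(h/2): +0.0000762097.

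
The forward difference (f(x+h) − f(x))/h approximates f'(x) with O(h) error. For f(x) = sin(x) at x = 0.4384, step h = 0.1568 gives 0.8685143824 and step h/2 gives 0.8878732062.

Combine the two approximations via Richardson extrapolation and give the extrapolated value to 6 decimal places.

With r = 1 the leading error scales as h^1, so the weight is 2^1 = 2.
Top: 2(0.8878732062) − (0.8685143824) = 0.9072320300
Denominator 2 − 1 = 1.
Result: 0.9072320300

0.907232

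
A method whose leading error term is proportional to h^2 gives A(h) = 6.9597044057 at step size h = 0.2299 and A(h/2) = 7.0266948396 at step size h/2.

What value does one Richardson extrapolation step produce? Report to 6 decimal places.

7.049025

r = 2, so 2^r = 4.
Weighted: 28.1067793584 − 6.9597044057 = 21.1470749527
Divide by 2^2 − 1 = 3.
(4×7.0266948396 − 6.9597044057)/(4 − 1) = 7.0490249842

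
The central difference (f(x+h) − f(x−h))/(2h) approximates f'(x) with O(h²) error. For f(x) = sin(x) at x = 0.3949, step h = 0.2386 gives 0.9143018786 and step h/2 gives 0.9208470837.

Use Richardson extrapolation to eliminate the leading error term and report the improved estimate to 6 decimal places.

0.923029

Method order is 2; weight 2^2 = 4.
A(h/2) − A(h) = 0.9208470837 − 0.9143018786 = 0.0065452051
Correction (A(h/2) − A(h))/(4 − 1) = 0.0065452051/3 = 0.0021817350
R = 0.9208470837 + 0.0021817350 = 0.9230288187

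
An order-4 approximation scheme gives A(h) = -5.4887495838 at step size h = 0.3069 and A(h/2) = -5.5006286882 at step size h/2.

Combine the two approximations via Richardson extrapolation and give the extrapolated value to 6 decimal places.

r = 4: numerator weight 16, denominator 15.
2^4*A(h/2) = -88.0100590112; minus A(h) gives -82.5213094274.
Divide by 2^4 − 1 = 15.
(-82.5213094274) ÷ 15 = -5.5014206285

-5.501421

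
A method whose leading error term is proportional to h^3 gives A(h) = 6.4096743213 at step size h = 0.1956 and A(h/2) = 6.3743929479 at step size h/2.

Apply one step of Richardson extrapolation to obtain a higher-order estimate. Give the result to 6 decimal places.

Order 3 gives 2^r = 8 and 2^r − 1 = 7.
Numerator 8·A(h/2) − A(h) = 8·6.3743929479 − 6.4096743213 = 44.5854692619
Extrapolated: 44.5854692619 / 7 = 6.3693527517
Shift from A(h/2): −0.0050401962.

6.369353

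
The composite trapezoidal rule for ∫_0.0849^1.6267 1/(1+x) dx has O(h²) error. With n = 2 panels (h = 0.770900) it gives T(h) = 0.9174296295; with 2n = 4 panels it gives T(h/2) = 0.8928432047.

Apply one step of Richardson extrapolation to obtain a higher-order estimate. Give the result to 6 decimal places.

0.884648

Error is O(h^2); halving h shrinks it by 2^2 = 4.
Weighted: 3.5713728188 − 0.9174296295 = 2.6539431893
(4*0.8928432047 − 0.9174296295)/(4 − 1) = 0.8846477298
Gap between inputs: 2.459e-02; correction applied: −0.0081954749.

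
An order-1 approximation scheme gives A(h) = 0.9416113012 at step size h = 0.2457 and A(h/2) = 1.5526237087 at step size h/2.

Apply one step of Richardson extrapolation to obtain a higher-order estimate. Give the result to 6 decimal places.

r = 1: numerator weight 2, denominator 1.
Top: 2(1.5526237087) − (0.9416113012) = 2.1636361162
2.1636361162 ÷ 1 = 2.1636361162
Correction |R − A(h/2)| = 6.110e-01; gap |A(h/2) − A(h)| = 6.110e-01.

2.163636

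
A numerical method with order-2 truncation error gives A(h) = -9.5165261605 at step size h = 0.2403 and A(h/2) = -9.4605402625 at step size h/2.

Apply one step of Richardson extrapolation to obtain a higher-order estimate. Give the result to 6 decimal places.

-9.441878

r = 2: numerator weight 4, denominator 3.
2^2×A(h/2) = -37.8421610500; minus A(h) gives -28.3256348895.
Divide by 2^2 − 1 = 3.
So the Richardson estimate is -9.4418782965.
Correction |R − A(h/2)| = 1.866e-02; gap |A(h/2) − A(h)| = 5.599e-02.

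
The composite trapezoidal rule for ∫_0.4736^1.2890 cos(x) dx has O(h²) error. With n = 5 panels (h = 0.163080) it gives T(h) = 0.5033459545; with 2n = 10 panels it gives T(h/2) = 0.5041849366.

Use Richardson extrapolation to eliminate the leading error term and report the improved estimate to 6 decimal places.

Order 2 gives 2^r = 4 and 2^r − 1 = 3.
4 × 0.5041849366 − 0.5033459545 = 1.5133937919
R = 1.5133937919/3 = 0.5044645973

0.504465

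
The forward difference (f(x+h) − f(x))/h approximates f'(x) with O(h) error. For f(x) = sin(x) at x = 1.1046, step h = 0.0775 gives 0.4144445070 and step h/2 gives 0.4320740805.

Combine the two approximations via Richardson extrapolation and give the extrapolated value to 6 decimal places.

0.449704

r = 1, so 2^r = 2.
Numerator 2 × A(h/2) − A(h) = 2 × 0.4320740805 − 0.4144445070 = 0.4497036540
(2 × 0.4320740805 − 0.4144445070)/(2 − 1) = 0.4497036540
Shift from A(h/2): +0.0176295735.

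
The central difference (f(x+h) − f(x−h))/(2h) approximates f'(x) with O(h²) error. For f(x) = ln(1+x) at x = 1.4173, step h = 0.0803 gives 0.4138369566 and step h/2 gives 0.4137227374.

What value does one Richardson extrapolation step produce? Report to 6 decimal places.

Order 2 gives 2^r = 4 and 2^r − 1 = 3.
Weighted: 1.6548909496 − 0.4138369566 = 1.2410539930
1.2410539930 ÷ 3 = 0.4136846643

0.413685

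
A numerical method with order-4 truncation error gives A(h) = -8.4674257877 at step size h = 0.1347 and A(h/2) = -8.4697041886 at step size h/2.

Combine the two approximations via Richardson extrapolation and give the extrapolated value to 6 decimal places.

-8.469856

Error is O(h^4); halving h shrinks it by 2^4 = 16.
Weighted: (-135.5152670176) − (-8.4674257877) = -127.0478412299
Divide by 2^4 − 1 = 15.
Extrapolated: (-127.0478412299) / 15 = -8.4698560820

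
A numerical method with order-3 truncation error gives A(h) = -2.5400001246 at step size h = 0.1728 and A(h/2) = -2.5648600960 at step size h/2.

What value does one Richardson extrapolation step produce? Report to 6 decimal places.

-2.568412

Leading term ∝ h^3; use weight 8 = 2^3.
Weighted: (-20.5188807680) − (-2.5400001246) = -17.9788806434
Extrapolated: (-17.9788806434) / 7 = -2.5684115205
Gap between inputs: 2.486e-02; correction applied: −0.0035514245.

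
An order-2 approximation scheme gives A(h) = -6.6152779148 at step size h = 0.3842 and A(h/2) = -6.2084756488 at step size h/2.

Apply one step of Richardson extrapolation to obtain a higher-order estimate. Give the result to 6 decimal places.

The method has order 2: 2^2 = 4.
Top: 4(-6.2084756488) − (-6.6152779148) = -18.2186246804
Divide by 2^2 − 1 = 3.
R = (-18.2186246804)/3 = -6.0728748935

-6.072875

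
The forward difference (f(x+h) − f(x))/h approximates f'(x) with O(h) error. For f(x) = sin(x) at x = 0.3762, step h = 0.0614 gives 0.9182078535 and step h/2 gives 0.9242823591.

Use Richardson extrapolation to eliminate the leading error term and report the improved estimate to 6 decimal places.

0.930357

r = 1: numerator weight 2, denominator 1.
Weighted: 1.8485647182 − 0.9182078535 = 0.9303568647
Denominator 2 − 1 = 1.
R = 0.9303568647/1 = 0.9303568647
Gap between inputs: 6.075e-03; correction applied: +0.0060745056.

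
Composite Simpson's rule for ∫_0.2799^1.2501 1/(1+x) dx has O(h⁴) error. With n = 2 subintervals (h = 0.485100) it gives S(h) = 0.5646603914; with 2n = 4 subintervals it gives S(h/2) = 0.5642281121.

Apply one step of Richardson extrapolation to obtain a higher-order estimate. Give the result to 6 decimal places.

Order 4 gives 2^r = 16 and 2^r − 1 = 15.
Top: 16(0.5642281121) − (0.5646603914) = 8.4629894022
Extrapolated: 8.4629894022 / 15 = 0.5641992935
Gap between inputs: 4.323e-04; correction applied: −0.0000288186.

0.564199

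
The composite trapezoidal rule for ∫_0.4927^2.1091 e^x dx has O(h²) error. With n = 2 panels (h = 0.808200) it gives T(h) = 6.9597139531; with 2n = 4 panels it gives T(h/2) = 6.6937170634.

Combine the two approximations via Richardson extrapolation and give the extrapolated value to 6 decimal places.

Order 2 gives 2^r = 4 and 2^r − 1 = 3.
Top: 4(6.6937170634) − (6.9597139531) = 19.8151543005
Divide by 2^2 − 1 = 3.
(4*6.6937170634 − 6.9597139531)/(4 − 1) = 6.6050514335
Gap between inputs: 2.660e-01; correction applied: −0.0886656299.

6.605051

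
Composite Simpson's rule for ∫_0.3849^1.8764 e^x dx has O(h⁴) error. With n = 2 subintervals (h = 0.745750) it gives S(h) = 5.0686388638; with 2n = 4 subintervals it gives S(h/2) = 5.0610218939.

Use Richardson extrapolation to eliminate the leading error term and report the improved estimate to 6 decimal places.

5.060514

Error is O(h^4); halving h shrinks it by 2^4 = 16.
Weighted: 80.9763503024 − 5.0686388638 = 75.9077114386
Denominator 16 − 1 = 15.
So the Richardson estimate is 5.0605140959.
Correction |R − A(h/2)| = 5.078e-04; gap |A(h/2) − A(h)| = 7.617e-03.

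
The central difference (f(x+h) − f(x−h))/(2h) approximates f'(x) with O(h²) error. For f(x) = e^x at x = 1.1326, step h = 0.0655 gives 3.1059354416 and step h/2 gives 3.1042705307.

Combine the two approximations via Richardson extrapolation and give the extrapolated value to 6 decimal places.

Method order is 2; weight 2^2 = 4.
Top: 4(3.1042705307) − (3.1059354416) = 9.3111466812
Extrapolated: 9.3111466812 / 3 = 3.1037155604

3.103716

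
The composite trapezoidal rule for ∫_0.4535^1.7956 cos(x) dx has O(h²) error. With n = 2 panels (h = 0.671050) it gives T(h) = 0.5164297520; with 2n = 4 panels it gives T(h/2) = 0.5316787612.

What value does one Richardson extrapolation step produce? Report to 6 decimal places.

The method has order 2: 2^2 = 4.
4×0.5316787612 = 2.1267150448; 2.1267150448 − 0.5164297520 = 1.6102852928
Extrapolated: 1.6102852928 / 3 = 0.5367617643

0.536762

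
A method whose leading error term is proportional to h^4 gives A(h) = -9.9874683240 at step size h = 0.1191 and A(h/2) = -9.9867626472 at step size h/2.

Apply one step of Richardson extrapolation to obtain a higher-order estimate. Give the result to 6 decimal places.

Method order is 4; weight 2^4 = 16.
Numerator 16·A(h/2) − A(h) = 16·(-9.9867626472) − (-9.9874683240) = -149.8007340312
(-149.8007340312) ÷ 15 = -9.9867156021

-9.986716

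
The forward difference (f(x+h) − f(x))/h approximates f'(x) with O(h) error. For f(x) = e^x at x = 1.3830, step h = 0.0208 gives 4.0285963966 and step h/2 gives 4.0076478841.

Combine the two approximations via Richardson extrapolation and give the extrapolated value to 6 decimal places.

3.986699

Order 1 gives 2^r = 2 and 2^r − 1 = 1.
2*4.0076478841 = 8.0152957682; subtract 4.0285963966 → 3.9866993716
R = 3.9866993716/1 = 3.9866993716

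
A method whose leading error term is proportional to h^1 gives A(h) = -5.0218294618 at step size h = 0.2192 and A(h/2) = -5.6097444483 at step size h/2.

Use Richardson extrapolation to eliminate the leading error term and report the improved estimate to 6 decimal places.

Leading term ∝ h^1; use weight 2 = 2^1.
Difference of the inputs: -5.6097444483 − (-5.0218294618) = -0.5879149865
Correction (A(h/2) − A(h))/(2 − 1) = (-0.5879149865)/1 = -0.5879149865
R = -5.6097444483 − 0.5879149865 = -6.1976594348
Shift from A(h/2): −0.5879149865.

-6.197659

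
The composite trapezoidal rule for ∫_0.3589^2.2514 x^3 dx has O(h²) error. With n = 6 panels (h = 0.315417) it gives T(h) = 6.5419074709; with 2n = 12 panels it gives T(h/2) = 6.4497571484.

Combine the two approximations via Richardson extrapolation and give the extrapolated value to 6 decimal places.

6.419040

Method order is 2; weight 2^2 = 4.
4 × 6.4497571484 − 6.5419074709 = 19.2571211227
Extrapolated: 19.2571211227 / 3 = 6.4190403742
Correction |R − A(h/2)| = 3.072e-02; gap |A(h/2) − A(h)| = 9.215e-02.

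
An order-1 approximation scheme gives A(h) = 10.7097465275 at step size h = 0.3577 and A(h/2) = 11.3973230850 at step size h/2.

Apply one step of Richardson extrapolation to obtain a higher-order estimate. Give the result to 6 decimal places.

12.084900

Error is O(h^1); halving h shrinks it by 2^1 = 2.
Top: 2(11.3973230850) − (10.7097465275) = 12.0848996425
Extrapolated: 12.0848996425 / 1 = 12.0848996425
Gap between inputs: 6.876e-01; correction applied: +0.6875765575.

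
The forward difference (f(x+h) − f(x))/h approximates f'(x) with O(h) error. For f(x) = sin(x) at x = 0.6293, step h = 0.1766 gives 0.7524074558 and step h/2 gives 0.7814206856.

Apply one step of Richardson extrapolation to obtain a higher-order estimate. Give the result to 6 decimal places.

Order 1 gives 2^r = 2 and 2^r − 1 = 1.
2*0.7814206856 − 0.7524074558 = 0.8104339154
Divide by 2^1 − 1 = 1.
Extrapolated: 0.8104339154 / 1 = 0.8104339154
Gap between inputs: 2.901e-02; correction applied: +0.0290132298.

0.810434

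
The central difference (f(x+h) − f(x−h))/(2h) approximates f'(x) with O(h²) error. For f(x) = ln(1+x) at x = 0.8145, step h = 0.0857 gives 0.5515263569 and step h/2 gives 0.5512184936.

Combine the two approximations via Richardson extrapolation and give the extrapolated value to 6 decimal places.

Leading term ∝ h^2; use weight 4 = 2^2.
Top: 4(0.5512184936) − (0.5515263569) = 1.6533476175
Denominator 4 − 1 = 3.
R = 1.6533476175/3 = 0.5511158725

0.551116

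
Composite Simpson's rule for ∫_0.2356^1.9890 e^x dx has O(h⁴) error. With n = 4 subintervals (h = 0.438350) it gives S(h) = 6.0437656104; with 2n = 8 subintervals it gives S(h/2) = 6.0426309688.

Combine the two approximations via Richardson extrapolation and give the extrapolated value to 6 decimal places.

6.042555

Leading term ∝ h^4; use weight 16 = 2^4.
16*6.0426309688 = 96.6820955008; subtract 6.0437656104 → 90.6383298904
90.6383298904 ÷ 15 = 6.0425553260
Shift from A(h/2): −0.0000756428.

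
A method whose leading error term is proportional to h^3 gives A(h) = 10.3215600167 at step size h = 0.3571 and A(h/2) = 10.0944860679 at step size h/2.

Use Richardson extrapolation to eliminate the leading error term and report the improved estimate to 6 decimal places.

Method order is 3; weight 2^3 = 8.
8*10.0944860679 − 10.3215600167 = 70.4343285265
Extrapolated: 70.4343285265 / 7 = 10.0620469324
Gap between inputs: 2.271e-01; correction applied: −0.0324391355.

10.062047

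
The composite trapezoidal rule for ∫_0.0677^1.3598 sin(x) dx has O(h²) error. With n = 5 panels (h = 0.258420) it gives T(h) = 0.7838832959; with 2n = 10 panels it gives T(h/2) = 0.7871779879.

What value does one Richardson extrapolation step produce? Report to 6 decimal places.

The method has order 2: 2^2 = 4.
Numerator 4 × A(h/2) − A(h) = 4 × 0.7871779879 − 0.7838832959 = 2.3648286557
Denominator 4 − 1 = 3.
So the Richardson estimate is 0.7882762186.
Shift from A(h/2): +0.0010982307.

0.788276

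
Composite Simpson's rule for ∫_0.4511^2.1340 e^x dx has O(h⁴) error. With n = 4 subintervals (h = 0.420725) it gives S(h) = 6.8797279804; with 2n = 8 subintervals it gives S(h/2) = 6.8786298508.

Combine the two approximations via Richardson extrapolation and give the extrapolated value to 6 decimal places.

6.878557

r = 4: numerator weight 16, denominator 15.
Numerator 16*A(h/2) − A(h) = 16*6.8786298508 − 6.8797279804 = 103.1783496324
103.1783496324 ÷ 15 = 6.8785566422
Gap between inputs: 1.098e-03; correction applied: −0.0000732086.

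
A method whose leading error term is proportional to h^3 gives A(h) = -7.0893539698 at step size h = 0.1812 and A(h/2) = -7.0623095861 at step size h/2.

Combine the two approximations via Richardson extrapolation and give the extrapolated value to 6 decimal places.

Method order is 3; weight 2^3 = 8.
Weighted: (-56.4984766888) − (-7.0893539698) = -49.4091227190
Divide by 2^3 − 1 = 7.
(8·(-7.0623095861) − (-7.0893539698))/(8 − 1) = -7.0584461027
Shift from A(h/2): +0.0038634834.

-7.058446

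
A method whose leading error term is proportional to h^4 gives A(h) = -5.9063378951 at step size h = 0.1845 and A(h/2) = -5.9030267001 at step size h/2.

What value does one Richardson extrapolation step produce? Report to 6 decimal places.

The method has order 4: 2^4 = 16.
Difference of the inputs: -5.9030267001 − (-5.9063378951) = 0.0033111950
Correction (A(h/2) − A(h))/(16 − 1) = 0.0033111950/15 = 0.0002207463
R = -5.9030267001 + 0.0002207463 = -5.9028059538

-5.902806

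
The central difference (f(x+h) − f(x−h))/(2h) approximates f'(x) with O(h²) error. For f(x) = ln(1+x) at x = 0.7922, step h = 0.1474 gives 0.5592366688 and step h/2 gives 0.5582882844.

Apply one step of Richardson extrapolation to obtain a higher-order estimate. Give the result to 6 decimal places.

0.557972

Order 2 gives 2^r = 4 and 2^r − 1 = 3.
4×0.5582882844 = 2.2331531376; subtract 0.5592366688 → 1.6739164688
(4×0.5582882844 − 0.5592366688)/(4 − 1) = 0.5579721563
Correction |R − A(h/2)| = 3.161e-04; gap |A(h/2) − A(h)| = 9.484e-04.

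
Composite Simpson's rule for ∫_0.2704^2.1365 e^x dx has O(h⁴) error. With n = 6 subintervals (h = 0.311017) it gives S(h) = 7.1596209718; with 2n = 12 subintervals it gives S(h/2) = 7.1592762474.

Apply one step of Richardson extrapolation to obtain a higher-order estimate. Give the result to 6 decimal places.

7.159253

r = 4: numerator weight 16, denominator 15.
16·7.1592762474 = 114.5484199584; 114.5484199584 − 7.1596209718 = 107.3887989866
107.3887989866 ÷ 15 = 7.1592532658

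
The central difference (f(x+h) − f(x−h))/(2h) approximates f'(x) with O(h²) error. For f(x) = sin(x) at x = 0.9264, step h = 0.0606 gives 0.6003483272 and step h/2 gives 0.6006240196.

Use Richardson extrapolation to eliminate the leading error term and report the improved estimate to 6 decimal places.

Error is O(h^2); halving h shrinks it by 2^2 = 4.
Weighted: 2.4024960784 − 0.6003483272 = 1.8021477512
1.8021477512 ÷ 3 = 0.6007159171

0.600716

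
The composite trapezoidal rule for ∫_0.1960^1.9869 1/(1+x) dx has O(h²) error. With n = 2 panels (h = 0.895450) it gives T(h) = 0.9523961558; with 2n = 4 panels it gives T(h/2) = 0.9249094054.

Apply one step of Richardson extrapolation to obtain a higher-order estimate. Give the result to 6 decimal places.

r = 2: numerator weight 4, denominator 3.
2^2·A(h/2) = 3.6996376216; minus A(h) gives 2.7472414658.
2.7472414658 ÷ 3 = 0.9157471553
Shift from A(h/2): −0.0091622501.

0.915747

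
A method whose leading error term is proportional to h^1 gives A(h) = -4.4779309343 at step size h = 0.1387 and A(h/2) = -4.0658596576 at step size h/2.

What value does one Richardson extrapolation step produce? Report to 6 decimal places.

Error is O(h^1); halving h shrinks it by 2^1 = 2.
2·(-4.0658596576) = -8.1317193152; (-8.1317193152) − (-4.4779309343) = -3.6537883809
Divide by 2^1 − 1 = 1.
So the Richardson estimate is -3.6537883809.
Gap between inputs: 4.121e-01; correction applied: +0.4120712767.

-3.653788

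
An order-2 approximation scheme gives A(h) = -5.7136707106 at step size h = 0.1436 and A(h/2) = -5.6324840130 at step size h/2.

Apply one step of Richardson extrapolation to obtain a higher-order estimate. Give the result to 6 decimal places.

-5.605422

Method order is 2; weight 2^2 = 4.
4·(-5.6324840130) = -22.5299360520; (-22.5299360520) − (-5.7136707106) = -16.8162653414
Divide by 2^2 − 1 = 3.
R = (-16.8162653414)/3 = -5.6054217805
Correction |R − A(h/2)| = 2.706e-02; gap |A(h/2) − A(h)| = 8.119e-02.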